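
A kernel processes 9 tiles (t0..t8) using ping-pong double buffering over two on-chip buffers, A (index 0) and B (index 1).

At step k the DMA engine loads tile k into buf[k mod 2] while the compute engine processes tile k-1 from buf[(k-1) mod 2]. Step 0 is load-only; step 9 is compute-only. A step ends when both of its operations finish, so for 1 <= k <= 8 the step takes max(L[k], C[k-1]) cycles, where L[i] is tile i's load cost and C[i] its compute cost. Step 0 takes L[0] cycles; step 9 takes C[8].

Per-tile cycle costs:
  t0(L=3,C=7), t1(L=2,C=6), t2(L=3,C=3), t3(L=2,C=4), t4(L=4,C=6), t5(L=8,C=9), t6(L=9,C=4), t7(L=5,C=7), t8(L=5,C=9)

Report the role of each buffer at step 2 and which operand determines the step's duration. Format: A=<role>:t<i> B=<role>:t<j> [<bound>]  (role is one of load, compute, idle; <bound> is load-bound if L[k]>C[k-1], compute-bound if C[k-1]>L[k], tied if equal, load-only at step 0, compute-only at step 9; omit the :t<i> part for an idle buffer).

  0. 3=3c; end=3; A:t0 B:-
  1. max(2,7)=7c; end=10; A:t0 B:t1
  2. max(3,6)=6c; end=16; A:t2 B:t1
  3. max(2,3)=3c; end=19; A:t2 B:t3
  4. max(4,4)=4c; end=23; A:t4 B:t3
  5. max(8,6)=8c; end=31; A:t4 B:t5
  6. max(9,9)=9c; end=40; A:t6 B:t5
  7. max(5,4)=5c; end=45; A:t6 B:t7
  8. max(5,7)=7c; end=52; A:t8 B:t7
  9. 9=9c; end=61; A:t8 B:t7

step 2: A=load:t2 B=compute:t1 [compute-bound]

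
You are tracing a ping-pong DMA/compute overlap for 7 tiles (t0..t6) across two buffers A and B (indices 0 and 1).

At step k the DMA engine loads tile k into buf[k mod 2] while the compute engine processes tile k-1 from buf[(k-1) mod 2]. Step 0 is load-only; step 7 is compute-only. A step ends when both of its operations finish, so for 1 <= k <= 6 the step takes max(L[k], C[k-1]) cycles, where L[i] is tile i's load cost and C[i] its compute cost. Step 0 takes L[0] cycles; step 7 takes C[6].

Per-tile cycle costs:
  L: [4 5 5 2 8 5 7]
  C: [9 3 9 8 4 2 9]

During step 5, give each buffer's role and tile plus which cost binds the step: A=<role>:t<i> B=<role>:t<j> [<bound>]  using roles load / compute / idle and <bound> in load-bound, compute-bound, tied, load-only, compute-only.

step 5: A=compute:t4 B=load:t5 [load-bound]

[0] DMA t0→A (4c) ∥ CU idle ⇒ 4c, clock 4
[1] DMA t1→B (5c) ∥ CU A:t0 (9c) ⇒ 9c, clock 13
[2] DMA t2→A (5c) ∥ CU B:t1 (3c) ⇒ 5c, clock 18
[3] DMA t3→B (2c) ∥ CU A:t2 (9c) ⇒ 9c, clock 27
[4] DMA t4→A (8c) ∥ CU B:t3 (8c) ⇒ 8c, clock 35
[5] DMA t5→B (5c) ∥ CU A:t4 (4c) ⇒ 5c, clock 40
[6] DMA t6→A (7c) ∥ CU B:t5 (2c) ⇒ 7c, clock 47
[7] DMA idle ∥ CU A:t6 (9c) ⇒ 9c, clock 56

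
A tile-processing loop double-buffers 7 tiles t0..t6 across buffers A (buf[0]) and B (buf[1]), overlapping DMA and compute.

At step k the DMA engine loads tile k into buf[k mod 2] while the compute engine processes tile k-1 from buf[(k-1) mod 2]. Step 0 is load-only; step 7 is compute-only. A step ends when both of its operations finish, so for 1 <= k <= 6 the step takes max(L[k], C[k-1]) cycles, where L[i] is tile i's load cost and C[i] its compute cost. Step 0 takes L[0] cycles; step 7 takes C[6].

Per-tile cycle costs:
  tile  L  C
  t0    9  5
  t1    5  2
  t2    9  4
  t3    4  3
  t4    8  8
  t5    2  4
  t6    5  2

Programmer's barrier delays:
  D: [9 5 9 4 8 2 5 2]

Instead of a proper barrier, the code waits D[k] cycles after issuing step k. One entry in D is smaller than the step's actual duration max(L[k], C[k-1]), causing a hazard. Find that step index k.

hazard at step 5

k=0 barrier L[0]=9→9c, D[0]=9 ok
k=1 barrier max(L[1]=5,C[0]=5)→5c, D[1]=5 ok
k=2 barrier max(L[2]=9,C[1]=2)→9c, D[2]=9 ok
k=3 barrier max(L[3]=4,C[2]=4)→4c, D[3]=4 ok
k=4 barrier max(L[4]=8,C[3]=3)→8c, D[4]=8 ok
k=5 barrier max(L[5]=2,C[4]=8)→8c, D[5]=2 SHORT
k=6 barrier max(L[6]=5,C[5]=4)→5c, D[6]=5 ok
k=7 barrier C[6]=2→2c, D[7]=2 ok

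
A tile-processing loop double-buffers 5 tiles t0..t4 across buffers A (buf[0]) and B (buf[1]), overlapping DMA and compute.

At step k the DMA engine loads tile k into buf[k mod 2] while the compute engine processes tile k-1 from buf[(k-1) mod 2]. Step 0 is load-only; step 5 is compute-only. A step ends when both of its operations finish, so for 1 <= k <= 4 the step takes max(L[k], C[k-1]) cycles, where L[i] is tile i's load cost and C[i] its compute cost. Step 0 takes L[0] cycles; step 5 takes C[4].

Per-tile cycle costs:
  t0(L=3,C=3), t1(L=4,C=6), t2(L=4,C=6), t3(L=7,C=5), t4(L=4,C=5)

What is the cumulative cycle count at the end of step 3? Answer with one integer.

end_cycle[3] = 20

step 0: L[0]=3 → dur=3, Σ=3 | A=load:t0 B=idle [load-only]
step 1: L[1]=4 C[0]=3 → dur=4, Σ=7 | A=compute:t0 B=load:t1 [load-bound]
step 2: L[2]=4 C[1]=6 → dur=6, Σ=13 | A=load:t2 B=compute:t1 [compute-bound]
step 3: L[3]=7 C[2]=6 → dur=7, Σ=20 | A=compute:t2 B=load:t3 [load-bound]
step 4: L[4]=4 C[3]=5 → dur=5, Σ=25 | A=load:t4 B=compute:t3 [compute-bound]
step 5: C[4]=5 → dur=5, Σ=30 | A=compute:t4 B=idle [compute-only]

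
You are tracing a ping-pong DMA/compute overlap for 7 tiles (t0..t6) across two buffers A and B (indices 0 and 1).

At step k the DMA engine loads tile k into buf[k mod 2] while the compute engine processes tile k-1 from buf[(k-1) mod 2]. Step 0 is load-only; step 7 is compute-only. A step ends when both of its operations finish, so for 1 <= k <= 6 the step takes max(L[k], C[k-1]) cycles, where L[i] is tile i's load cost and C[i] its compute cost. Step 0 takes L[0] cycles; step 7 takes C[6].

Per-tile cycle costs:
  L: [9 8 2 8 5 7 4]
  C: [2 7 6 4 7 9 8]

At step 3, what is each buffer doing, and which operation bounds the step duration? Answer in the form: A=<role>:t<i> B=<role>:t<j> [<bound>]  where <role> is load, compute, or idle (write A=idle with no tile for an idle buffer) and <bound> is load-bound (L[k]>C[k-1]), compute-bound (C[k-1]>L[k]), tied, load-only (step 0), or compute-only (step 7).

[0] DMA t0→A (9c) ∥ CU idle ⇒ 9c, clock 9
[1] DMA t1→B (8c) ∥ CU A:t0 (2c) ⇒ 8c, clock 17
[2] DMA t2→A (2c) ∥ CU B:t1 (7c) ⇒ 7c, clock 24
[3] DMA t3→B (8c) ∥ CU A:t2 (6c) ⇒ 8c, clock 32
[4] DMA t4→A (5c) ∥ CU B:t3 (4c) ⇒ 5c, clock 37
[5] DMA t5→B (7c) ∥ CU A:t4 (7c) ⇒ 7c, clock 44
[6] DMA t6→A (4c) ∥ CU B:t5 (9c) ⇒ 9c, clock 53
[7] DMA idle ∥ CU A:t6 (8c) ⇒ 8c, clock 61

step 3: A=compute:t2 B=load:t3 [load-bound]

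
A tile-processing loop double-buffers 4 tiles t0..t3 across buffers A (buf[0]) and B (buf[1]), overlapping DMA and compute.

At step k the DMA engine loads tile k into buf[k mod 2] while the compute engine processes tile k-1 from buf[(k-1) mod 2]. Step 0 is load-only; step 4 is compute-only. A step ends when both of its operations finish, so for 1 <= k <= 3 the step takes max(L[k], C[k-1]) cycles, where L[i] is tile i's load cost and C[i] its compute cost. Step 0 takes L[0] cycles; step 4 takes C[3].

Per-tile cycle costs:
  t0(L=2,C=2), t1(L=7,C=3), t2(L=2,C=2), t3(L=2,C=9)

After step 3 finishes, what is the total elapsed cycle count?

end_cycle[3] = 14

[0] DMA t0→A (2c) ∥ CU idle ⇒ 2c, clock 2
[1] DMA t1→B (7c) ∥ CU A:t0 (2c) ⇒ 7c, clock 9
[2] DMA t2→A (2c) ∥ CU B:t1 (3c) ⇒ 3c, clock 12
[3] DMA t3→B (2c) ∥ CU A:t2 (2c) ⇒ 2c, clock 14
[4] DMA idle ∥ CU B:t3 (9c) ⇒ 9c, clock 23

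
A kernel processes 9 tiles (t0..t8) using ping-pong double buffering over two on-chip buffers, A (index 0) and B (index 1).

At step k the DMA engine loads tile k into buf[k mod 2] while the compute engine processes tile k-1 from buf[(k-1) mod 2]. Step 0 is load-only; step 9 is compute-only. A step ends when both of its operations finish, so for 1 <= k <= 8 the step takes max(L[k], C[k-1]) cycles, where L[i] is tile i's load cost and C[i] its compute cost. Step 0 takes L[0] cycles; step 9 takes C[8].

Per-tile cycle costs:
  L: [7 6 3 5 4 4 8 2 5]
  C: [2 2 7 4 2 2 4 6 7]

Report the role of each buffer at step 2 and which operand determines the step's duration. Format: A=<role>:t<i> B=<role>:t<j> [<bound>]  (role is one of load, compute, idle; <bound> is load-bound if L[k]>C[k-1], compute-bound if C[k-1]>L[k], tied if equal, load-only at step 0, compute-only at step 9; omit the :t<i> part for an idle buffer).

k=0 load=t0/7c comp=- wait=7 total=7
k=1 load=t1/6c comp=t0/2c wait=6 total=13
k=2 load=t2/3c comp=t1/2c wait=3 total=16
k=3 load=t3/5c comp=t2/7c wait=7 total=23
k=4 load=t4/4c comp=t3/4c wait=4 total=27
k=5 load=t5/4c comp=t4/2c wait=4 total=31
k=6 load=t6/8c comp=t5/2c wait=8 total=39
k=7 load=t7/2c comp=t6/4c wait=4 total=43
k=8 load=t8/5c comp=t7/6c wait=6 total=49
k=9 load=- comp=t8/7c wait=7 total=56

step 2: A=load:t2 B=compute:t1 [load-bound]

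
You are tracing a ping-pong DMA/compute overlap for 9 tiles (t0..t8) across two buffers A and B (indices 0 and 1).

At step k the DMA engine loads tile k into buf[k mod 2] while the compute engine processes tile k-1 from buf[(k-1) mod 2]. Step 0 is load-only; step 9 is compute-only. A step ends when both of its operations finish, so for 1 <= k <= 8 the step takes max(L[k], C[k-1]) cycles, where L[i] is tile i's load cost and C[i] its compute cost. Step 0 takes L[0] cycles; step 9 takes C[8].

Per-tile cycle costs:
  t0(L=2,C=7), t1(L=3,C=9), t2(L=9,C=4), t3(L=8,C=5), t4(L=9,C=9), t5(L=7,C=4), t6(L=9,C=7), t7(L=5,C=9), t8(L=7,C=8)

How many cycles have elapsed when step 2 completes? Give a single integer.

end_cycle[2] = 18

step 0: L[0]=2 → dur=2, Σ=2 | A=load:t0 B=idle [load-only]
step 1: L[1]=3 C[0]=7 → dur=7, Σ=9 | A=compute:t0 B=load:t1 [compute-bound]
step 2: L[2]=9 C[1]=9 → dur=9, Σ=18 | A=load:t2 B=compute:t1 [tied]
step 3: L[3]=8 C[2]=4 → dur=8, Σ=26 | A=compute:t2 B=load:t3 [load-bound]
step 4: L[4]=9 C[3]=5 → dur=9, Σ=35 | A=load:t4 B=compute:t3 [load-bound]
step 5: L[5]=7 C[4]=9 → dur=9, Σ=44 | A=compute:t4 B=load:t5 [compute-bound]
step 6: L[6]=9 C[5]=4 → dur=9, Σ=53 | A=load:t6 B=compute:t5 [load-bound]
step 7: L[7]=5 C[6]=7 → dur=7, Σ=60 | A=compute:t6 B=load:t7 [compute-bound]
step 8: L[8]=7 C[7]=9 → dur=9, Σ=69 | A=load:t8 B=compute:t7 [compute-bound]
step 9: C[8]=8 → dur=8, Σ=77 | A=compute:t8 B=idle [compute-only]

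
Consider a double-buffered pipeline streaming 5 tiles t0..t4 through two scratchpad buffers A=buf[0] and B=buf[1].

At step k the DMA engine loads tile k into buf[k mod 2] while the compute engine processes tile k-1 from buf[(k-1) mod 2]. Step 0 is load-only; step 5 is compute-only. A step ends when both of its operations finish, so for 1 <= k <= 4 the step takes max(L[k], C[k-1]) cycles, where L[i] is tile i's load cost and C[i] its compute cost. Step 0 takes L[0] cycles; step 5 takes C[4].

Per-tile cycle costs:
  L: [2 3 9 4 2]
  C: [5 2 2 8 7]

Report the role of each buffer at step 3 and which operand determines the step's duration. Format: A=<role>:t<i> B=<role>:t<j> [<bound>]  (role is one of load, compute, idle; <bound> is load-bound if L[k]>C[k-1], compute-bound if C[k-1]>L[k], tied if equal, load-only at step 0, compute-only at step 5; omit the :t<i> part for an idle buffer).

step 3: A=compute:t2 B=load:t3 [load-bound]

[0] DMA t0→A (2c) ∥ CU idle ⇒ 2c, clock 2
[1] DMA t1→B (3c) ∥ CU A:t0 (5c) ⇒ 5c, clock 7
[2] DMA t2→A (9c) ∥ CU B:t1 (2c) ⇒ 9c, clock 16
[3] DMA t3→B (4c) ∥ CU A:t2 (2c) ⇒ 4c, clock 20
[4] DMA t4→A (2c) ∥ CU B:t3 (8c) ⇒ 8c, clock 28
[5] DMA idle ∥ CU A:t4 (7c) ⇒ 7c, clock 35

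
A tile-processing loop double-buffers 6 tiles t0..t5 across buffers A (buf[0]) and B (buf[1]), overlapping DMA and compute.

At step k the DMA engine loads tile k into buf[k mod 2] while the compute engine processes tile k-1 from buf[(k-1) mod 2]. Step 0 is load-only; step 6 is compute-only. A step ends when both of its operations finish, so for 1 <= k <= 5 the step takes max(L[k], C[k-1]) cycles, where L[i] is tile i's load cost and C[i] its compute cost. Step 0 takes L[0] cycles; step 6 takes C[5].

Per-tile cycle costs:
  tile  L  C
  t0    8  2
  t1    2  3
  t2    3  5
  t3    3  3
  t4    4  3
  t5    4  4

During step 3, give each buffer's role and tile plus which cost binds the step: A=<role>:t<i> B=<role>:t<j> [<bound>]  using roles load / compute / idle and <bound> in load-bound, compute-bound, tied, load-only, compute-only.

step 3: A=compute:t2 B=load:t3 [compute-bound]

[0] DMA t0→A (8c) ∥ CU idle ⇒ 8c, clock 8
[1] DMA t1→B (2c) ∥ CU A:t0 (2c) ⇒ 2c, clock 10
[2] DMA t2→A (3c) ∥ CU B:t1 (3c) ⇒ 3c, clock 13
[3] DMA t3→B (3c) ∥ CU A:t2 (5c) ⇒ 5c, clock 18
[4] DMA t4→A (4c) ∥ CU B:t3 (3c) ⇒ 4c, clock 22
[5] DMA t5→B (4c) ∥ CU A:t4 (3c) ⇒ 4c, clock 26
[6] DMA idle ∥ CU B:t5 (4c) ⇒ 4c, clock 30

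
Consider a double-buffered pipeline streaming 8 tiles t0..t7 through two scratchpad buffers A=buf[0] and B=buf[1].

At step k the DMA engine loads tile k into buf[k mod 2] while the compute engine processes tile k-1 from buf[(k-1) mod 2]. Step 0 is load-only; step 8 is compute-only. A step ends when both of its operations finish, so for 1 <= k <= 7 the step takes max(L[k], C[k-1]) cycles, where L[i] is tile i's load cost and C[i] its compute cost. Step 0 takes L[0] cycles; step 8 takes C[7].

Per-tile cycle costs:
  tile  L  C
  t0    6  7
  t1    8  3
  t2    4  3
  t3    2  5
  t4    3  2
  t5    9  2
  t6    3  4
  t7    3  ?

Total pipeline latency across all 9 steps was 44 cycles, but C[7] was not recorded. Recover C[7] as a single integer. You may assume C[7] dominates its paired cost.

C[7] = 2

step 0 = dur = L[0]=6 = 6
step 1 = dur = max(L[1]=8, C[0]=7) = 8
step 2 = dur = max(L[2]=4, C[1]=3) = 4
step 3 = dur = max(L[3]=2, C[2]=3) = 3
step 4 = dur = max(L[4]=3, C[3]=5) = 5
step 5 = dur = max(L[5]=9, C[4]=2) = 9
step 6 = dur = max(L[6]=3, C[5]=2) = 3
step 7 = dur = max(L[7]=3, C[6]=4) = 4
step 8 = dur = C[7]=? = C[7]  (unknown; binding)
sum of known step durations = 42
dur[8] = total - known = 44 - 42 = 2
C[7] is the binding max in step 8, so C[7] = dur[8] = 2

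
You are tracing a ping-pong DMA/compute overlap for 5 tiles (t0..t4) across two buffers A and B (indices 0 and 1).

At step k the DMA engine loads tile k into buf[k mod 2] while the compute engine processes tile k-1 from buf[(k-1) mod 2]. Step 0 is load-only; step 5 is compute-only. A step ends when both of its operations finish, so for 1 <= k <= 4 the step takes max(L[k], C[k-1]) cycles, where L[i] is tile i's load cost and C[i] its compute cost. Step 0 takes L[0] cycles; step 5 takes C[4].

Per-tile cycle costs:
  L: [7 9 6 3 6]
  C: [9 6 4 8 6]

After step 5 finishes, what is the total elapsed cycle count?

k=0 load=t0/7c comp=- wait=7 total=7
k=1 load=t1/9c comp=t0/9c wait=9 total=16
k=2 load=t2/6c comp=t1/6c wait=6 total=22
k=3 load=t3/3c comp=t2/4c wait=4 total=26
k=4 load=t4/6c comp=t3/8c wait=8 total=34
k=5 load=- comp=t4/6c wait=6 total=40

end_cycle[5] = 40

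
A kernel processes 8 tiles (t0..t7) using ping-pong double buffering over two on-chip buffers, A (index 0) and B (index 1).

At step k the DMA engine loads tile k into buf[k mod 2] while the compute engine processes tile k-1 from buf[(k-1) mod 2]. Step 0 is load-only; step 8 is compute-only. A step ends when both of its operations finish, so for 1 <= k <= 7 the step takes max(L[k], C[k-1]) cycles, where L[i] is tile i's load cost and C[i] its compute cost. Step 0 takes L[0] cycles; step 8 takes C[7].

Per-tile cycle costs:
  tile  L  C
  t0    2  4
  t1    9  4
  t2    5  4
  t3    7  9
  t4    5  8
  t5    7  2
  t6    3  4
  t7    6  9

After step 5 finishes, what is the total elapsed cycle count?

end_cycle[5] = 40

k=0 load=t0/2c comp=- wait=2 total=2
k=1 load=t1/9c comp=t0/4c wait=9 total=11
k=2 load=t2/5c comp=t1/4c wait=5 total=16
k=3 load=t3/7c comp=t2/4c wait=7 total=23
k=4 load=t4/5c comp=t3/9c wait=9 total=32
k=5 load=t5/7c comp=t4/8c wait=8 total=40
k=6 load=t6/3c comp=t5/2c wait=3 total=43
k=7 load=t7/6c comp=t6/4c wait=6 total=49
k=8 load=- comp=t7/9c wait=9 total=58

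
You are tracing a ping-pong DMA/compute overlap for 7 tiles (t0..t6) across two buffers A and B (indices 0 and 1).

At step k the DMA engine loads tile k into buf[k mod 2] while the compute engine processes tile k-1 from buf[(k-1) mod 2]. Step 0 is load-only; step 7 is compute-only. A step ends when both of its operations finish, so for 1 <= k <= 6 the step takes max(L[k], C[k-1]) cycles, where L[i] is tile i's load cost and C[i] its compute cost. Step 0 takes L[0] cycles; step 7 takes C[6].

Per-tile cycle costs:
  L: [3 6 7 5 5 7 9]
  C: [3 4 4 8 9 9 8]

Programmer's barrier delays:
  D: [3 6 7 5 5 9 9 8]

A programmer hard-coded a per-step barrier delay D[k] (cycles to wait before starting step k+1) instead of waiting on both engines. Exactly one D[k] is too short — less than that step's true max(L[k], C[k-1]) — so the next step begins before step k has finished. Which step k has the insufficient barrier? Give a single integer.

hazard at step 4

step 0: need L[0]=3 = 3; D[0]=3 ok
step 1: need max(L[1]=6,C[0]=3) = 6; D[1]=6 ok
step 2: need max(L[2]=7,C[1]=4) = 7; D[2]=7 ok
step 3: need max(L[3]=5,C[2]=4) = 5; D[3]=5 ok
step 4: need max(L[4]=5,C[3]=8) = 8; D[4]=5 SHORT
step 5: need max(L[5]=7,C[4]=9) = 9; D[5]=9 ok
step 6: need max(L[6]=9,C[5]=9) = 9; D[6]=9 ok
step 7: need C[6]=8 = 8; D[7]=8 ok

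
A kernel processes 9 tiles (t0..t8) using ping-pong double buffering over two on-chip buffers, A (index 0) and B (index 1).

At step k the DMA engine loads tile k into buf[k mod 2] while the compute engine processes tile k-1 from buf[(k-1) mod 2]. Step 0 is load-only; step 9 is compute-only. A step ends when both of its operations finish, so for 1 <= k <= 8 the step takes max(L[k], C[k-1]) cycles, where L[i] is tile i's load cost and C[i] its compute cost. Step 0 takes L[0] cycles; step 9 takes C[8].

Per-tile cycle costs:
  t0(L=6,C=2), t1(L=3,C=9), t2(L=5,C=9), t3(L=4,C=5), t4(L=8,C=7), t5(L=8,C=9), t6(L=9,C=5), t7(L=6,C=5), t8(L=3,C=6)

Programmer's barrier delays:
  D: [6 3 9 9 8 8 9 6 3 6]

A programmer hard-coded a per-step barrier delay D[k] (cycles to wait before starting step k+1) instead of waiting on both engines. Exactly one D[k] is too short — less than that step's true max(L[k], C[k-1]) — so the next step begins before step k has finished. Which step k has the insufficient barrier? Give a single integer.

k=0 barrier L[0]=6→6c, D[0]=6 ok
k=1 barrier max(L[1]=3,C[0]=2)→3c, D[1]=3 ok
k=2 barrier max(L[2]=5,C[1]=9)→9c, D[2]=9 ok
k=3 barrier max(L[3]=4,C[2]=9)→9c, D[3]=9 ok
k=4 barrier max(L[4]=8,C[3]=5)→8c, D[4]=8 ok
k=5 barrier max(L[5]=8,C[4]=7)→8c, D[5]=8 ok
k=6 barrier max(L[6]=9,C[5]=9)→9c, D[6]=9 ok
k=7 barrier max(L[7]=6,C[6]=5)→6c, D[7]=6 ok
k=8 barrier max(L[8]=3,C[7]=5)→5c, D[8]=3 SHORT
k=9 barrier C[8]=6→6c, D[9]=6 ok

hazard at step 8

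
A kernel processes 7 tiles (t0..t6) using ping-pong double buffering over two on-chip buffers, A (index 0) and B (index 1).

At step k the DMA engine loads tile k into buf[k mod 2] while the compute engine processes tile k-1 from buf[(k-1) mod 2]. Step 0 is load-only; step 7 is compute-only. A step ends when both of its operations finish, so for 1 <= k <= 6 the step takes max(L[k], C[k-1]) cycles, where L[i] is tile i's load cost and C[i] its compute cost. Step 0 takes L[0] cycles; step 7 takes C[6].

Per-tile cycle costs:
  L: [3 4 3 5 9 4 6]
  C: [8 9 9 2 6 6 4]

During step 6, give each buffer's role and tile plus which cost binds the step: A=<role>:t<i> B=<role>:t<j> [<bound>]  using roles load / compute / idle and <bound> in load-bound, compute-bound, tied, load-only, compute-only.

k=0 load=t0/3c comp=- wait=3 total=3
k=1 load=t1/4c comp=t0/8c wait=8 total=11
k=2 load=t2/3c comp=t1/9c wait=9 total=20
k=3 load=t3/5c comp=t2/9c wait=9 total=29
k=4 load=t4/9c comp=t3/2c wait=9 total=38
k=5 load=t5/4c comp=t4/6c wait=6 total=44
k=6 load=t6/6c comp=t5/6c wait=6 total=50
k=7 load=- comp=t6/4c wait=4 total=54

step 6: A=load:t6 B=compute:t5 [tied]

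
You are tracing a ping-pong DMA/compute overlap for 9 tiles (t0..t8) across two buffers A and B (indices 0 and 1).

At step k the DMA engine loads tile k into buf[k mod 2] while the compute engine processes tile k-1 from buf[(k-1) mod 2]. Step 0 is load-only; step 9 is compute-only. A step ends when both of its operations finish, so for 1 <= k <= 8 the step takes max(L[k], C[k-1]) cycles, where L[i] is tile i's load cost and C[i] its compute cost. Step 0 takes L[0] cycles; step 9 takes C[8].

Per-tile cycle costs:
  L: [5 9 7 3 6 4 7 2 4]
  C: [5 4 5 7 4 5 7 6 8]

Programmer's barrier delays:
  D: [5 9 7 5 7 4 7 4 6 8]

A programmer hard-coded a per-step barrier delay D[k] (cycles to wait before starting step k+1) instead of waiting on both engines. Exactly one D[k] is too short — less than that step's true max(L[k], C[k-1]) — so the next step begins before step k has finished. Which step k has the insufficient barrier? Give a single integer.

hazard at step 7

[0] required=L[0]=5=5 vs D=5 ok
[1] required=max(L[1]=9,C[0]=5)=9 vs D=9 ok
[2] required=max(L[2]=7,C[1]=4)=7 vs D=7 ok
[3] required=max(L[3]=3,C[2]=5)=5 vs D=5 ok
[4] required=max(L[4]=6,C[3]=7)=7 vs D=7 ok
[5] required=max(L[5]=4,C[4]=4)=4 vs D=4 ok
[6] required=max(L[6]=7,C[5]=5)=7 vs D=7 ok
[7] required=max(L[7]=2,C[6]=7)=7 vs D=4 SHORT
[8] required=max(L[8]=4,C[7]=6)=6 vs D=6 ok
[9] required=C[8]=8=8 vs D=8 ok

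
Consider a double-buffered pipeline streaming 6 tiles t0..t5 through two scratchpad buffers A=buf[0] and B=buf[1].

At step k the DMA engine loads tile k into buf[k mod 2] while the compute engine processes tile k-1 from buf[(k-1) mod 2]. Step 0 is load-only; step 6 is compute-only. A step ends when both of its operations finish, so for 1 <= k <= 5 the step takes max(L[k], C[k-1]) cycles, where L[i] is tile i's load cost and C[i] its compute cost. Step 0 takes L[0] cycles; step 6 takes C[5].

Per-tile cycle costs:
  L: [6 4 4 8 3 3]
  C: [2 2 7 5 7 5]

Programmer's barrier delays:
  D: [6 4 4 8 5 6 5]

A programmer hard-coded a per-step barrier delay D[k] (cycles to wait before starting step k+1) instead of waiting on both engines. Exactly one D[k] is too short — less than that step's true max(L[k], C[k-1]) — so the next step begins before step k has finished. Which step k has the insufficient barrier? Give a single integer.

step 0: need L[0]=6 = 6; D[0]=6 ok
step 1: need max(L[1]=4,C[0]=2) = 4; D[1]=4 ok
step 2: need max(L[2]=4,C[1]=2) = 4; D[2]=4 ok
step 3: need max(L[3]=8,C[2]=7) = 8; D[3]=8 ok
step 4: need max(L[4]=3,C[3]=5) = 5; D[4]=5 ok
step 5: need max(L[5]=3,C[4]=7) = 7; D[5]=6 SHORT
step 6: need C[5]=5 = 5; D[6]=5 ok

hazard at step 5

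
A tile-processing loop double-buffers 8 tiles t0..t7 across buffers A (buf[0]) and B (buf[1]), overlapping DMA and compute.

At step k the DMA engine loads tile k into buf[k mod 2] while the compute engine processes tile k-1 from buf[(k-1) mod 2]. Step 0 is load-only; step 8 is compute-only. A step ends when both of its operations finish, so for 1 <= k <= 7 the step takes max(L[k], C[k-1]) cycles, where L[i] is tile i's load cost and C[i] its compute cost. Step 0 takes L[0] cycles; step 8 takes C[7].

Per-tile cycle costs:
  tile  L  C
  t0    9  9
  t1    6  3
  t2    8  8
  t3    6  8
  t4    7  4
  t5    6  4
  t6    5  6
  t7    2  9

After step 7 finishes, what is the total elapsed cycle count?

end_cycle[7] = 59

  0. 9=9c; end=9; A:t0 B:-
  1. max(6,9)=9c; end=18; A:t0 B:t1
  2. max(8,3)=8c; end=26; A:t2 B:t1
  3. max(6,8)=8c; end=34; A:t2 B:t3
  4. max(7,8)=8c; end=42; A:t4 B:t3
  5. max(6,4)=6c; end=48; A:t4 B:t5
  6. max(5,4)=5c; end=53; A:t6 B:t5
  7. max(2,6)=6c; end=59; A:t6 B:t7
  8. 9=9c; end=68; A:t6 B:t7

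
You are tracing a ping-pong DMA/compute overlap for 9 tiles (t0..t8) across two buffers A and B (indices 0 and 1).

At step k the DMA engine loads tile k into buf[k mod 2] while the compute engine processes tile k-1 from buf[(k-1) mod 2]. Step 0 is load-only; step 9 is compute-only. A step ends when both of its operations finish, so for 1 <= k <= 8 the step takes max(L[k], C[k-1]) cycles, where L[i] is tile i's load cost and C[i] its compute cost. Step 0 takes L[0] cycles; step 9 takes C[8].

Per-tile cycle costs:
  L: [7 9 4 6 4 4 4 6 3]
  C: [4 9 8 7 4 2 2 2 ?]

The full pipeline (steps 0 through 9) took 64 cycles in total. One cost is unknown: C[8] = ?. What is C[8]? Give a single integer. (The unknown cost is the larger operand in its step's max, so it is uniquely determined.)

step 0: dur = L[0]=7 = 7
step 1: dur = max(L[1]=9, C[0]=4) = 9
step 2: dur = max(L[2]=4, C[1]=9) = 9
step 3: dur = max(L[3]=6, C[2]=8) = 8
step 4: dur = max(L[4]=4, C[3]=7) = 7
step 5: dur = max(L[5]=4, C[4]=4) = 4
step 6: dur = max(L[6]=4, C[5]=2) = 4
step 7: dur = max(L[7]=6, C[6]=2) = 6
step 8: dur = max(L[8]=3, C[7]=2) = 3
step 9: dur = C[8]=? = C[8]  (unknown; binding)
sum of known step durations = 57
dur[9] = total - known = 64 - 57 = 7
C[8] is the binding max in step 9, so C[8] = dur[9] = 7

C[8] = 7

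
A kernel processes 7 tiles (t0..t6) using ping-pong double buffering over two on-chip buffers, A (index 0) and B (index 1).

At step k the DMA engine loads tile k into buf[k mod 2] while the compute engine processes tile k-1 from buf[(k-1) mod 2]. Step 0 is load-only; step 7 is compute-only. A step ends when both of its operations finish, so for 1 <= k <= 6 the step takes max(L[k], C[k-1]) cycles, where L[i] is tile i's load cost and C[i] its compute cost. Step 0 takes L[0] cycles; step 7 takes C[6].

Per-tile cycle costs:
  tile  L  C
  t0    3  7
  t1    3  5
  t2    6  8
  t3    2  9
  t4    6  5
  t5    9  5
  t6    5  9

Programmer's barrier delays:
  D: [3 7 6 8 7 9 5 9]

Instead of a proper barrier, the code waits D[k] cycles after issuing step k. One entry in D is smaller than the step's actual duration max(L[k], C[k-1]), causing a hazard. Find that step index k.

hazard at step 4

[0] required=L[0]=3=3 vs D=3 ok
[1] required=max(L[1]=3,C[0]=7)=7 vs D=7 ok
[2] required=max(L[2]=6,C[1]=5)=6 vs D=6 ok
[3] required=max(L[3]=2,C[2]=8)=8 vs D=8 ok
[4] required=max(L[4]=6,C[3]=9)=9 vs D=7 SHORT
[5] required=max(L[5]=9,C[4]=5)=9 vs D=9 ok
[6] required=max(L[6]=5,C[5]=5)=5 vs D=5 ok
[7] required=C[6]=9=9 vs D=9 ok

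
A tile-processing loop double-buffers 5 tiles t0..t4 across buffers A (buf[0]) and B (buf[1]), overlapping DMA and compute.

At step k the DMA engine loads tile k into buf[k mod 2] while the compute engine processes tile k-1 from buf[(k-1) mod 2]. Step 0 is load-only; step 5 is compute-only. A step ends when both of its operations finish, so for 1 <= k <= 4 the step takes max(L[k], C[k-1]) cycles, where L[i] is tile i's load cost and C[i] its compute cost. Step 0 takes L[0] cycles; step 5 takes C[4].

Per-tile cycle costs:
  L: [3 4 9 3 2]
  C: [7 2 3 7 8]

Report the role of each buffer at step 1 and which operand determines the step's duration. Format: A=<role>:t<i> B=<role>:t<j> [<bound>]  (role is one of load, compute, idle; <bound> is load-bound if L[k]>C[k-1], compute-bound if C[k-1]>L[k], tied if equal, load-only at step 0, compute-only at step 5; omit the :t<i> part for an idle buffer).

step 1: A=compute:t0 B=load:t1 [compute-bound]

step 0: L[0]=3 → dur=3, Σ=3 | A=load:t0 B=idle [load-only]
step 1: L[1]=4 C[0]=7 → dur=7, Σ=10 | A=compute:t0 B=load:t1 [compute-bound]
step 2: L[2]=9 C[1]=2 → dur=9, Σ=19 | A=load:t2 B=compute:t1 [load-bound]
step 3: L[3]=3 C[2]=3 → dur=3, Σ=22 | A=compute:t2 B=load:t3 [tied]
step 4: L[4]=2 C[3]=7 → dur=7, Σ=29 | A=load:t4 B=compute:t3 [compute-bound]
step 5: C[4]=8 → dur=8, Σ=37 | A=compute:t4 B=idle [compute-only]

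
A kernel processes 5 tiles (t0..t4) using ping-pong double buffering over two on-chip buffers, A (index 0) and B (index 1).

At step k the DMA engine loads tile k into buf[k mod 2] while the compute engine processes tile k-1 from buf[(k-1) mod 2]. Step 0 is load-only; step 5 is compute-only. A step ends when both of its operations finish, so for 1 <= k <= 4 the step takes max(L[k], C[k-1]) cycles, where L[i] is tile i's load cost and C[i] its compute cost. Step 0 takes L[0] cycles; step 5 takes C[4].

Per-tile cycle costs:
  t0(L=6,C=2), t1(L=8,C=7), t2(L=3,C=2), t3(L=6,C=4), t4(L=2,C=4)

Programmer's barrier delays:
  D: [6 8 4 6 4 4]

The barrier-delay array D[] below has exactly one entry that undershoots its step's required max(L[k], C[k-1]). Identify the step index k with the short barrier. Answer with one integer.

k=0 barrier L[0]=6→6c, D[0]=6 ok
k=1 barrier max(L[1]=8,C[0]=2)→8c, D[1]=8 ok
k=2 barrier max(L[2]=3,C[1]=7)→7c, D[2]=4 SHORT
k=3 barrier max(L[3]=6,C[2]=2)→6c, D[3]=6 ok
k=4 barrier max(L[4]=2,C[3]=4)→4c, D[4]=4 ok
k=5 barrier C[4]=4→4c, D[5]=4 ok

hazard at step 2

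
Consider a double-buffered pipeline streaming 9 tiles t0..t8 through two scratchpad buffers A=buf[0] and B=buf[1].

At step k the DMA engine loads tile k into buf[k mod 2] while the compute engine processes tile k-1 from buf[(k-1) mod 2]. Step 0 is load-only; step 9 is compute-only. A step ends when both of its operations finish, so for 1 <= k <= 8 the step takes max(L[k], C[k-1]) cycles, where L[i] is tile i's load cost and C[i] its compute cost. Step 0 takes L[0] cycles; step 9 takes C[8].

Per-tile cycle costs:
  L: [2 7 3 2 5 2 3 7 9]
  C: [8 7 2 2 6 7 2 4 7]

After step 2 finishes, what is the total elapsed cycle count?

end_cycle[2] = 17

  0. 2=2c; end=2; A:t0 B:-
  1. max(7,8)=8c; end=10; A:t0 B:t1
  2. max(3,7)=7c; end=17; A:t2 B:t1
  3. max(2,2)=2c; end=19; A:t2 B:t3
  4. max(5,2)=5c; end=24; A:t4 B:t3
  5. max(2,6)=6c; end=30; A:t4 B:t5
  6. max(3,7)=7c; end=37; A:t6 B:t5
  7. max(7,2)=7c; end=44; A:t6 B:t7
  8. max(9,4)=9c; end=53; A:t8 B:t7
  9. 7=7c; end=60; A:t8 B:t7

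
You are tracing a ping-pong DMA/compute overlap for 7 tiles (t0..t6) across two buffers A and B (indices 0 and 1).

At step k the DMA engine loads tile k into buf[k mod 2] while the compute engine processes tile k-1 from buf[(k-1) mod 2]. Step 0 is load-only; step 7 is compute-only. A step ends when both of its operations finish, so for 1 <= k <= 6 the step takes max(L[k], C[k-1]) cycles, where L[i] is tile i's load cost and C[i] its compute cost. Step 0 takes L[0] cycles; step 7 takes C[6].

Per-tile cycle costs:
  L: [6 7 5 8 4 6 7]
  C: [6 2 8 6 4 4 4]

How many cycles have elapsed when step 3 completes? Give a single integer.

end_cycle[3] = 26

k=0 load=t0/6c comp=- wait=6 total=6
k=1 load=t1/7c comp=t0/6c wait=7 total=13
k=2 load=t2/5c comp=t1/2c wait=5 total=18
k=3 load=t3/8c comp=t2/8c wait=8 total=26
k=4 load=t4/4c comp=t3/6c wait=6 total=32
k=5 load=t5/6c comp=t4/4c wait=6 total=38
k=6 load=t6/7c comp=t5/4c wait=7 total=45
k=7 load=- comp=t6/4c wait=4 total=49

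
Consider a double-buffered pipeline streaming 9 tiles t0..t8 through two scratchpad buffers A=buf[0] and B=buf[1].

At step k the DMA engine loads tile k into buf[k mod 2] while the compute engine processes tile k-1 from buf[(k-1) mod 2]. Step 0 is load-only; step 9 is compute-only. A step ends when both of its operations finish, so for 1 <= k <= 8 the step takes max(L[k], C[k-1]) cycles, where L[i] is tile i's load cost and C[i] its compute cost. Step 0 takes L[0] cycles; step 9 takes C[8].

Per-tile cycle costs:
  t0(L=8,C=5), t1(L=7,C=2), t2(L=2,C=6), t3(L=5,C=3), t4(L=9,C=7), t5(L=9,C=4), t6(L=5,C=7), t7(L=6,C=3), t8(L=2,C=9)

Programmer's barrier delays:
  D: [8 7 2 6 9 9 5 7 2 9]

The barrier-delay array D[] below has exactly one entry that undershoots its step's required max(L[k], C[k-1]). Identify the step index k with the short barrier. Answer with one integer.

hazard at step 8

k=0 barrier L[0]=8→8c, D[0]=8 ok
k=1 barrier max(L[1]=7,C[0]=5)→7c, D[1]=7 ok
k=2 barrier max(L[2]=2,C[1]=2)→2c, D[2]=2 ok
k=3 barrier max(L[3]=5,C[2]=6)→6c, D[3]=6 ok
k=4 barrier max(L[4]=9,C[3]=3)→9c, D[4]=9 ok
k=5 barrier max(L[5]=9,C[4]=7)→9c, D[5]=9 ok
k=6 barrier max(L[6]=5,C[5]=4)→5c, D[6]=5 ok
k=7 barrier max(L[7]=6,C[6]=7)→7c, D[7]=7 ok
k=8 barrier max(L[8]=2,C[7]=3)→3c, D[8]=2 SHORT
k=9 barrier C[8]=9→9c, D[9]=9 ok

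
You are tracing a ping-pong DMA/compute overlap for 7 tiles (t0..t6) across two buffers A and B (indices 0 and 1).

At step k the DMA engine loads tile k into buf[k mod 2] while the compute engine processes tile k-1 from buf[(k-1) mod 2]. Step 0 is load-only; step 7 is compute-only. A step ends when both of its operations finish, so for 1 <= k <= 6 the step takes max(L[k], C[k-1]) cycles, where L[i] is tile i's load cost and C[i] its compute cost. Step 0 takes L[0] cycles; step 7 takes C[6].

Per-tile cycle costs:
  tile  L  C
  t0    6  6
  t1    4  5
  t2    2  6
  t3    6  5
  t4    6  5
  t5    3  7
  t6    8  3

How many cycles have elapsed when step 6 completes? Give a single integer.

end_cycle[6] = 42

  0. 6=6c; end=6; A:t0 B:-
  1. max(4,6)=6c; end=12; A:t0 B:t1
  2. max(2,5)=5c; end=17; A:t2 B:t1
  3. max(6,6)=6c; end=23; A:t2 B:t3
  4. max(6,5)=6c; end=29; A:t4 B:t3
  5. max(3,5)=5c; end=34; A:t4 B:t5
  6. max(8,7)=8c; end=42; A:t6 B:t5
  7. 3=3c; end=45; A:t6 B:t5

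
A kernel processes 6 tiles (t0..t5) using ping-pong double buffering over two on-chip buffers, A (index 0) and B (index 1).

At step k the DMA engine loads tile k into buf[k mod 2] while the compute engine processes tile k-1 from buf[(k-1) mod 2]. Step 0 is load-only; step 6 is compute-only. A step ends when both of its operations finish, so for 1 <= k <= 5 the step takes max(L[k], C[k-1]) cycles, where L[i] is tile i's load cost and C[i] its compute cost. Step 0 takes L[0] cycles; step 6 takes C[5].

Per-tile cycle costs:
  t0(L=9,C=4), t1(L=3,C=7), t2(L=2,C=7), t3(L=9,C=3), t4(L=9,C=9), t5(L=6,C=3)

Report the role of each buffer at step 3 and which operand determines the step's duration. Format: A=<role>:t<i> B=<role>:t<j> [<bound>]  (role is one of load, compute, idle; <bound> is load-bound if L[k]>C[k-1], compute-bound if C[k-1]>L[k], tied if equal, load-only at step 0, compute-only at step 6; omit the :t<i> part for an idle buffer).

step 3: A=compute:t2 B=load:t3 [load-bound]

[0] DMA t0→A (9c) ∥ CU idle ⇒ 9c, clock 9
[1] DMA t1→B (3c) ∥ CU A:t0 (4c) ⇒ 4c, clock 13
[2] DMA t2→A (2c) ∥ CU B:t1 (7c) ⇒ 7c, clock 20
[3] DMA t3→B (9c) ∥ CU A:t2 (7c) ⇒ 9c, clock 29
[4] DMA t4→A (9c) ∥ CU B:t3 (3c) ⇒ 9c, clock 38
[5] DMA t5→B (6c) ∥ CU A:t4 (9c) ⇒ 9c, clock 47
[6] DMA idle ∥ CU B:t5 (3c) ⇒ 3c, clock 50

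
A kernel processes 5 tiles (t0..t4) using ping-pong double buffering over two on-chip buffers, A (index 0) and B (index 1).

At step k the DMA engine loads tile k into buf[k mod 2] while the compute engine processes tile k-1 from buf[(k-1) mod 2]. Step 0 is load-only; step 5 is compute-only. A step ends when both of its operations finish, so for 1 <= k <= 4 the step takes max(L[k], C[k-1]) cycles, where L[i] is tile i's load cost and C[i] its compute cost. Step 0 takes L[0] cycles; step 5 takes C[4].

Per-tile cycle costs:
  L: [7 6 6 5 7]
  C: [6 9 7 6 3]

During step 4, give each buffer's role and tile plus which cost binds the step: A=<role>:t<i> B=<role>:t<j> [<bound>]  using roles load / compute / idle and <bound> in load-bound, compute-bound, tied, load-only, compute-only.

step 4: A=load:t4 B=compute:t3 [load-bound]

k=0 load=t0/7c comp=- wait=7 total=7
k=1 load=t1/6c comp=t0/6c wait=6 total=13
k=2 load=t2/6c comp=t1/9c wait=9 total=22
k=3 load=t3/5c comp=t2/7c wait=7 total=29
k=4 load=t4/7c comp=t3/6c wait=7 total=36
k=5 load=- comp=t4/3c wait=3 total=39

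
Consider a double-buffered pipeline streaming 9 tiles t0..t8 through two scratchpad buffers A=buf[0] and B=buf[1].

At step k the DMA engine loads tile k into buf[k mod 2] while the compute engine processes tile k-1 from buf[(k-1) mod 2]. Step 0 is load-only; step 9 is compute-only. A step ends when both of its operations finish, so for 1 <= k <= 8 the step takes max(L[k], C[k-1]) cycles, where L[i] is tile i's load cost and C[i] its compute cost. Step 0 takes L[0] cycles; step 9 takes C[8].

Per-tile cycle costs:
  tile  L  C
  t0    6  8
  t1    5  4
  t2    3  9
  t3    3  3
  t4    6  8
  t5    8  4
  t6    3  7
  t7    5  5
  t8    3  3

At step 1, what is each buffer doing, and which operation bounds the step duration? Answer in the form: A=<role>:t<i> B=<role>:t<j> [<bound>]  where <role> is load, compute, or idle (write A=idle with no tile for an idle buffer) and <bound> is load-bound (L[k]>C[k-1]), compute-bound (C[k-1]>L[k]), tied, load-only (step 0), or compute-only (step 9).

step 1: A=compute:t0 B=load:t1 [compute-bound]

[0] DMA t0→A (6c) ∥ CU idle ⇒ 6c, clock 6
[1] DMA t1→B (5c) ∥ CU A:t0 (8c) ⇒ 8c, clock 14
[2] DMA t2→A (3c) ∥ CU B:t1 (4c) ⇒ 4c, clock 18
[3] DMA t3→B (3c) ∥ CU A:t2 (9c) ⇒ 9c, clock 27
[4] DMA t4→A (6c) ∥ CU B:t3 (3c) ⇒ 6c, clock 33
[5] DMA t5→B (8c) ∥ CU A:t4 (8c) ⇒ 8c, clock 41
[6] DMA t6→A (3c) ∥ CU B:t5 (4c) ⇒ 4c, clock 45
[7] DMA t7→B (5c) ∥ CU A:t6 (7c) ⇒ 7c, clock 52
[8] DMA t8→A (3c) ∥ CU B:t7 (5c) ⇒ 5c, clock 57
[9] DMA idle ∥ CU A:t8 (3c) ⇒ 3c, clock 60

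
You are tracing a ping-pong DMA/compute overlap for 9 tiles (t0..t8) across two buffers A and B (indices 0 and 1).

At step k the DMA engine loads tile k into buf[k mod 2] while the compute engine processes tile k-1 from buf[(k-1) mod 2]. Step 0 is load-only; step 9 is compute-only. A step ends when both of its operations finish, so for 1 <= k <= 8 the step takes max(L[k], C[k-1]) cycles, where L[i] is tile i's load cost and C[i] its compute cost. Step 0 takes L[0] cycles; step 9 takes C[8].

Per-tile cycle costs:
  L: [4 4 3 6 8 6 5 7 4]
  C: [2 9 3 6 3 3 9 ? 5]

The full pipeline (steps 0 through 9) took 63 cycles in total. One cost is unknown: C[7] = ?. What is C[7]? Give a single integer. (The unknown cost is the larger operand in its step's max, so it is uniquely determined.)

C[7] = 7

step 0 | dur = L[0]=4 = 4
step 1 | dur = max(L[1]=4, C[0]=2) = 4
step 2 | dur = max(L[2]=3, C[1]=9) = 9
step 3 | dur = max(L[3]=6, C[2]=3) = 6
step 4 | dur = max(L[4]=8, C[3]=6) = 8
step 5 | dur = max(L[5]=6, C[4]=3) = 6
step 6 | dur = max(L[6]=5, C[5]=3) = 5
step 7 | dur = max(L[7]=7, C[6]=9) = 9
step 8 | dur = max(L[8]=4, C[7]=?) = C[7]  (unknown; binding)
step 9 | dur = C[8]=5 = 5
sum of known step durations = 56
dur[8] = total - known = 63 - 56 = 7
C[7] is the binding max in step 8, so C[7] = dur[8] = 7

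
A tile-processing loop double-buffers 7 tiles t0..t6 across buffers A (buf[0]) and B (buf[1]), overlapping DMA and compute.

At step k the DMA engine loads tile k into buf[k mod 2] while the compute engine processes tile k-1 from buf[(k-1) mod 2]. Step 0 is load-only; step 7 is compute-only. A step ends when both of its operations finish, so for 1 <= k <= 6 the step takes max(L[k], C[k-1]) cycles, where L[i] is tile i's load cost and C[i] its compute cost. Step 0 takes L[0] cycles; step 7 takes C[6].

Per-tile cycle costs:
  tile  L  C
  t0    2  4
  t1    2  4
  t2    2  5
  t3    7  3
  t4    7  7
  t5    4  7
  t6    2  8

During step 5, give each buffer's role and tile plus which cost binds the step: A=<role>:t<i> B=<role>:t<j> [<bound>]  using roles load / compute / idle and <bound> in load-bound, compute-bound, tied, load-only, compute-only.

step 5: A=compute:t4 B=load:t5 [compute-bound]

  0. 2=2c; end=2; A:t0 B:-
  1. max(2,4)=4c; end=6; A:t0 B:t1
  2. max(2,4)=4c; end=10; A:t2 B:t1
  3. max(7,5)=7c; end=17; A:t2 B:t3
  4. max(7,3)=7c; end=24; A:t4 B:t3
  5. max(4,7)=7c; end=31; A:t4 B:t5
  6. max(2,7)=7c; end=38; A:t6 B:t5
  7. 8=8c; end=46; A:t6 B:t5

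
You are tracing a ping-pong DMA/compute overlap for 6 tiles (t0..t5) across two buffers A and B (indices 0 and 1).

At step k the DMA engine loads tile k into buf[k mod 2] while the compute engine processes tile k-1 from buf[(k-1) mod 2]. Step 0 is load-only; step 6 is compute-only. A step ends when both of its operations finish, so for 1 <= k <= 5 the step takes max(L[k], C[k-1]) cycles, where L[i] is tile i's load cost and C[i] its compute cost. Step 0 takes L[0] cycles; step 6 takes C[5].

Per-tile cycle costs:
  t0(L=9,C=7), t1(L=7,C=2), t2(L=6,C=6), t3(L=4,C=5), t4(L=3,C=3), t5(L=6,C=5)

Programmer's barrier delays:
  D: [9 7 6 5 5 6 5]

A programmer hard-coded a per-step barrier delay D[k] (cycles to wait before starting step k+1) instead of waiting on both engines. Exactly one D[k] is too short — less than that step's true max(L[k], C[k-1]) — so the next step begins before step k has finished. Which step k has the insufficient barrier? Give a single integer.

k=0 barrier L[0]=9→9c, D[0]=9 ok
k=1 barrier max(L[1]=7,C[0]=7)→7c, D[1]=7 ok
k=2 barrier max(L[2]=6,C[1]=2)→6c, D[2]=6 ok
k=3 barrier max(L[3]=4,C[2]=6)→6c, D[3]=5 SHORT
k=4 barrier max(L[4]=3,C[3]=5)→5c, D[4]=5 ok
k=5 barrier max(L[5]=6,C[4]=3)→6c, D[5]=6 ok
k=6 barrier C[5]=5→5c, D[6]=5 ok

hazard at step 3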